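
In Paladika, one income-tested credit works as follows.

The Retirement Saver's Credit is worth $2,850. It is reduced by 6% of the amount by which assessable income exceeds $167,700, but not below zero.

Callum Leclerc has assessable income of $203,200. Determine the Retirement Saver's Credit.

$720

Retirement Saver's Credit: 6% of the $35,500 excess over $167,700 is $2,130; credit = $2,850 − $2,130 = $720.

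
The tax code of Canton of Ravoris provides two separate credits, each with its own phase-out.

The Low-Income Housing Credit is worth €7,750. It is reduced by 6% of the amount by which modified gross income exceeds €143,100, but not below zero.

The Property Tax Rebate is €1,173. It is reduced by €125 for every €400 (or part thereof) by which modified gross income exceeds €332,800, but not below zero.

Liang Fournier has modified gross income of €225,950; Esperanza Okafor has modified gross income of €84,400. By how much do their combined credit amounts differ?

Liang (€225,950): Low-Income Housing Credit: 6% of the €82,850 excess over €143,100 is €4,971; credit = €7,750 − €4,971 = €2,779. Property Tax Rebate: €225,950 is at or below the €332,800 threshold, so the full €1,173 applies. total €2,779 + €1,173 = €3,952
Esperanza (€84,400): Low-Income Housing Credit: €84,400 is at or below the €143,100 threshold, so the full €7,750 applies. Property Tax Rebate: €84,400 is at or below the €332,800 threshold, so the full €1,173 applies. total €7,750 + €1,173 = €8,923
Difference: |€3,952 − €8,923| = €4,971.

€4,971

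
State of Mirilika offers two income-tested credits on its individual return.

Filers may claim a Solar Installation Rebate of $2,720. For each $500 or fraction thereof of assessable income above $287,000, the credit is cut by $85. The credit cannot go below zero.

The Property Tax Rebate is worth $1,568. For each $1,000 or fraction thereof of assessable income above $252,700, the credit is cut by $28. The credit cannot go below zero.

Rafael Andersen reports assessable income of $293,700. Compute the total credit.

$1,950

Solar Installation Rebate: income exceeds $287,000 by $6,700, which is 14 full-or-partial $500 increments; reduction = 14 × $85 = $1,190, leaving $1,530.
Property Tax Rebate: income exceeds $252,700 by $41,000, which is 41 full-or-partial $1,000 increments; reduction = 41 × $28 = $1,148, leaving $420.
Total: $1,530 + $420 = $1,950.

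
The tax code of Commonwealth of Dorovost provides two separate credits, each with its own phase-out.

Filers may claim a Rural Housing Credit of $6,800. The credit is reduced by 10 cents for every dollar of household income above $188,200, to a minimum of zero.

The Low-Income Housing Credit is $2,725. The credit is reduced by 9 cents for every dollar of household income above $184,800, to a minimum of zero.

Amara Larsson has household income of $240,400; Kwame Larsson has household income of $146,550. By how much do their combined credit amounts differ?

Amara ($240,400): Rural Housing Credit: 10% of the $52,200 excess over $188,200 is $5,220; credit = $6,800 − $5,220 = $1,580. Low-Income Housing Credit: 9% of the $55,600 excess over $184,800 is $5,004 ≥ base, so the credit is $0. total $1,580 + $0 = $1,580
Kwame ($146,550): Rural Housing Credit: $146,550 is at or below the $188,200 threshold, so the full $6,800 applies. Low-Income Housing Credit: $146,550 is at or below the $184,800 threshold, so the full $2,725 applies. total $6,800 + $2,725 = $9,525
Difference: |$1,580 − $9,525| = $7,945.

$7,945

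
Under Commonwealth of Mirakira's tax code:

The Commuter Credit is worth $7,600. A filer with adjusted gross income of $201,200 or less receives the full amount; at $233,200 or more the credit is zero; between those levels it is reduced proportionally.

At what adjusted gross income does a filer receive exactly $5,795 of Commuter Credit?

$5,795 is 5,795/7,600 of the full $7,600, so 1,805/7,600 of the $32,000 range has been used: income = $201,200 + $32,000 × 1,805/7,600 = $208,800.

$208,800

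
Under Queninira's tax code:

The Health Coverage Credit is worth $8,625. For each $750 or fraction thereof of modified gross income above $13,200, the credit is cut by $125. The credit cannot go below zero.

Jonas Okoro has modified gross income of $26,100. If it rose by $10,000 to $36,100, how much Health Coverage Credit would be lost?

$1,625

At $26,100 — income exceeds $13,200 by $12,900, which is 18 full-or-partial $750 increments; reduction = 18 × $125 = $2,250, leaving $6,375.
At $36,100 — income exceeds $13,200 by $22,900, which is 31 full-or-partial $750 increments; reduction = 31 × $125 = $3,875, leaving $4,750.
Lost: $6,375 − $4,750 = $1,625.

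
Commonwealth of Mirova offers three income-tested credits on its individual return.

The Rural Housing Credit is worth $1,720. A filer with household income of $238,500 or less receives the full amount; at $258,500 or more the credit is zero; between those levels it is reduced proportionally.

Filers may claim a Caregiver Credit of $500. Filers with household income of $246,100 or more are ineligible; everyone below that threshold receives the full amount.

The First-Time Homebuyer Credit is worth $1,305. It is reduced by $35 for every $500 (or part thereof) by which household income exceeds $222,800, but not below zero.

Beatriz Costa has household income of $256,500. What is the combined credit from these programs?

Rural Housing Credit: $256,500 is $18,000 into a $20,000 phase-out range, leaving 2,000/20,000 of the credit: $1,720 × 2,000/20,000 = $172.
Caregiver Credit: $256,500 meets or exceeds the $246,100 cutoff, so the credit is $0.
First-Time Homebuyer Credit: income exceeds $222,800 by $33,700 → 68 increments × $35 = $2,380 ≥ base, so the credit is $0.
Total: $172 + $0 + $0 = $172.

$172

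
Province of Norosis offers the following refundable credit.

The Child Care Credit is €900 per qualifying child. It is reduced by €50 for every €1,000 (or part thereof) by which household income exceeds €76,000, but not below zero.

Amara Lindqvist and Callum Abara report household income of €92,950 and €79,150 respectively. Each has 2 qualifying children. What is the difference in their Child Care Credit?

€650

Amara (€92,950): Child Care Credit: base = 2 × €900 = €1,800. income exceeds €76,000 by €16,950, which is 17 full-or-partial €1,000 increments; reduction = 17 × €50 = €850, leaving €950.
Callum (€79,150): Child Care Credit: base = 2 × €900 = €1,800. income exceeds €76,000 by €3,150, which is 4 full-or-partial €1,000 increments; reduction = 4 × €50 = €200, leaving €1,600.
Difference: |€950 − €1,600| = €650.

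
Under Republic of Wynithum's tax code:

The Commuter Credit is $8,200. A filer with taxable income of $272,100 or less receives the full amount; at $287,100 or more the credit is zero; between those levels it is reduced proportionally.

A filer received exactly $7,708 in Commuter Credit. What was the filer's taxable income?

$7,708 is 7,708/8,200 of the full $8,200, so 492/8,200 of the $15,000 range has been used: income = $272,100 + $15,000 × 492/8,200 = $273,000.

$273,000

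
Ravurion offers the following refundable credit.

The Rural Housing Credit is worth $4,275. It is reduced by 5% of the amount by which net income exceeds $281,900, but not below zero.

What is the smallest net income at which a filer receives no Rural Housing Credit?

$367,400

The credit falls by 5% of each dollar above $281,900, so it reaches zero when the excess is $4,275 / 5% = $85,500: income = $281,900 + $85,500 = $367,400.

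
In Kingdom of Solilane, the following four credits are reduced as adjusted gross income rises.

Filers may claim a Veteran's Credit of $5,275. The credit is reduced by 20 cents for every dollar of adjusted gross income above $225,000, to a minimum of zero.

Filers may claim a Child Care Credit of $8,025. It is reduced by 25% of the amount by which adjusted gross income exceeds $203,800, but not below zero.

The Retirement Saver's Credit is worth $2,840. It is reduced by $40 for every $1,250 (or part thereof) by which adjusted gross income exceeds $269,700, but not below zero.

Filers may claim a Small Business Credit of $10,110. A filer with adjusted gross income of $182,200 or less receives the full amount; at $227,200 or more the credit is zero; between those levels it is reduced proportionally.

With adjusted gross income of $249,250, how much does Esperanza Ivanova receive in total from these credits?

$3,265

Veteran's Credit: 20% of the $24,250 excess over $225,000 is $4,850; credit = $5,275 − $4,850 = $425.
Child Care Credit: 25% of the $45,450 excess over $203,800 is $11,362.50 ≥ base, so the credit is $0.
Retirement Saver's Credit: $249,250 is at or below the $269,700 threshold, so the full $2,840 applies.
Small Business Credit: $249,250 is at or above $227,200, so the credit is $0.
Total: $425 + $0 + $2,840 + $0 = $3,265.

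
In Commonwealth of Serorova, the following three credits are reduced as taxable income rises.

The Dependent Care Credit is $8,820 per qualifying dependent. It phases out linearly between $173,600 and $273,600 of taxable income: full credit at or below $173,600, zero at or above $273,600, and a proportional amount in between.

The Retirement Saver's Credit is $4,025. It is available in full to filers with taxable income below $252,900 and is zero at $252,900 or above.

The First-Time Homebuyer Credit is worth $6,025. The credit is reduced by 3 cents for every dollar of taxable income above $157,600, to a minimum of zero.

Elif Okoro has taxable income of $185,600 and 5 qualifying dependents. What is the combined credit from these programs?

Dependent Care Credit: base = 5 × $8,820 = $44,100. $185,600 is $12,000 into a $100,000 phase-out range, leaving 88,000/100,000 of the credit: $44,100 × 88,000/100,000 = $38,808.
Retirement Saver's Credit: $185,600 is below the $252,900 cutoff, so the full $4,025 applies.
First-Time Homebuyer Credit: 3% of the $28,000 excess over $157,600 is $840; credit = $6,025 − $840 = $5,185.
Total: $38,808 + $4,025 + $5,185 = $48,018.

$48,018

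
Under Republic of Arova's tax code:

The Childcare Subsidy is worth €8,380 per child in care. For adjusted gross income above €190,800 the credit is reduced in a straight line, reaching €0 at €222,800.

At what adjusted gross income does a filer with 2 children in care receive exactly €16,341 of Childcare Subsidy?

Full credit = 2 × €8,380 = €16,760.
€16,341 is 16,341/16,760 of the full €16,760, so 419/16,760 of the €32,000 range has been used: income = €190,800 + €32,000 × 419/16,760 = €191,600.

€191,600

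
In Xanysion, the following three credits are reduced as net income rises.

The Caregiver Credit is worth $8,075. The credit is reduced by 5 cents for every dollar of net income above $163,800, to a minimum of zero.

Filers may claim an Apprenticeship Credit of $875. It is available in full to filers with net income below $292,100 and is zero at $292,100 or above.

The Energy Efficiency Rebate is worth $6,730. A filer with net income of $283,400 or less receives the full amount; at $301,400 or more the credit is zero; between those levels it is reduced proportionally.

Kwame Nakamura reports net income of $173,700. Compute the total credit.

Caregiver Credit: 5% of the $9,900 excess over $163,800 is $495; credit = $8,075 − $495 = $7,580.
Apprenticeship Credit: $173,700 is below the $292,100 cutoff, so the full $875 applies.
Energy Efficiency Rebate: $173,700 is at or below the $283,400 threshold, so the full $6,730 applies.
Total: $7,580 + $875 + $6,730 = $15,185.

$15,185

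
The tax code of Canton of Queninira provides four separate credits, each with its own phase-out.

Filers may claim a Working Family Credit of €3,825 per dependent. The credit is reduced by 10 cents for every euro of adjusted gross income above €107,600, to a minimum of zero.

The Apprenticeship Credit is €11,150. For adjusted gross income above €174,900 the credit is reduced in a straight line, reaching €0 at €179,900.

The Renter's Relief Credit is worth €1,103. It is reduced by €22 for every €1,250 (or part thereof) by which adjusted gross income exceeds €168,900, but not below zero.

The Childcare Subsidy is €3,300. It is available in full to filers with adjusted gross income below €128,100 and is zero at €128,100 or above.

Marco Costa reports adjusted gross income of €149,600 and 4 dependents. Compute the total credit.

€23,353

Working Family Credit: base = 4 × €3,825 = €15,300. 10% of the €42,000 excess over €107,600 is €4,200; credit = €15,300 − €4,200 = €11,100.
Apprenticeship Credit: €149,600 is at or below the €174,900 threshold, so the full €11,150 applies.
Renter's Relief Credit: €149,600 is at or below the €168,900 threshold, so the full €1,103 applies.
Childcare Subsidy: €149,600 meets or exceeds the €128,100 cutoff, so the credit is €0.
Total: €11,100 + €11,150 + €1,103 + €0 = €23,353.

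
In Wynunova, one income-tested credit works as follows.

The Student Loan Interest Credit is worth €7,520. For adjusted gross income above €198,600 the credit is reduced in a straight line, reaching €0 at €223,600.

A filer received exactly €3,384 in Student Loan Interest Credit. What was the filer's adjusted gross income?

€3,384 is 3,384/7,520 of the full €7,520, so 4,136/7,520 of the €25,000 range has been used: income = €198,600 + €25,000 × 4,136/7,520 = €212,350.

€212,350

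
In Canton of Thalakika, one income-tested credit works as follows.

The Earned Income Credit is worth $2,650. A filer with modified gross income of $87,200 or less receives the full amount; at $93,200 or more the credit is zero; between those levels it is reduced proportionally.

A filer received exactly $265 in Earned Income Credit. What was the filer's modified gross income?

$265 is 265/2,650 of the full $2,650, so 2,385/2,650 of the $6,000 range has been used: income = $87,200 + $6,000 × 2,385/2,650 = $92,600.

$92,600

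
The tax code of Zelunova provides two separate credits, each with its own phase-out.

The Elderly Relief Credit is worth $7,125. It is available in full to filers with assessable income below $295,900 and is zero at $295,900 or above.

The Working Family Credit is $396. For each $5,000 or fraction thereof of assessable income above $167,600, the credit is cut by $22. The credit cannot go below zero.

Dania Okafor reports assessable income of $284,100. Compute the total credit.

Elderly Relief Credit: $284,100 is below the $295,900 cutoff, so the full $7,125 applies.
Working Family Credit: income exceeds $167,600 by $116,500 → 24 increments × $22 = $528 ≥ base, so the credit is $0.
Total: $7,125 + $0 = $7,125.

$7,125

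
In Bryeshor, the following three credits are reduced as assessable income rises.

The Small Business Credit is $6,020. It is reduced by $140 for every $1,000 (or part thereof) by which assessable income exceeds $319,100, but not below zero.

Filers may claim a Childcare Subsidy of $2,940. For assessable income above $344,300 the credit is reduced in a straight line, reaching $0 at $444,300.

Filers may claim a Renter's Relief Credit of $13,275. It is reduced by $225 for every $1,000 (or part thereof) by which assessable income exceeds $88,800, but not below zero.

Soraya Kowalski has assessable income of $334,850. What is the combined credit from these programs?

Small Business Credit: income exceeds $319,100 by $15,750, which is 16 full-or-partial $1,000 increments; reduction = 16 × $140 = $2,240, leaving $3,780.
Childcare Subsidy: $334,850 is at or below the $344,300 threshold, so the full $2,940 applies.
Renter's Relief Credit: income exceeds $88,800 by $246,050 → 247 increments × $225 = $55,575 ≥ base, so the credit is $0.
Total: $3,780 + $2,940 + $0 = $6,720.

$6,720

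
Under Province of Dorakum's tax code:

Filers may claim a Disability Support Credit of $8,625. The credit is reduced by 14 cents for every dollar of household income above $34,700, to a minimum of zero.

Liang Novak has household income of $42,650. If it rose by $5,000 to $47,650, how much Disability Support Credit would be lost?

At $42,650 — 14% of the $7,950 excess over $34,700 is $1,113; credit = $8,625 − $1,113 = $7,512.
At $47,650 — 14% of the $12,950 excess over $34,700 is $1,813; credit = $8,625 − $1,813 = $6,812.
Lost: $7,512 − $6,812 = $700.

$700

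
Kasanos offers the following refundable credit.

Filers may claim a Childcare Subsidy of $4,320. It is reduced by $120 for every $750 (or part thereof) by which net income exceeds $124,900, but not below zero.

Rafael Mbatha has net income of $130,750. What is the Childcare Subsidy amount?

$3,360

Childcare Subsidy: income exceeds $124,900 by $5,850, which is 8 full-or-partial $750 increments; reduction = 8 × $120 = $960, leaving $3,360.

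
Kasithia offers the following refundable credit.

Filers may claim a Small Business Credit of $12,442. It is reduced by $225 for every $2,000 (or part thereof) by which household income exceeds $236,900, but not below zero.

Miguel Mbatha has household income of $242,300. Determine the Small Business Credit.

Small Business Credit: income exceeds $236,900 by $5,400, which is 3 full-or-partial $2,000 increments; reduction = 3 × $225 = $675, leaving $11,767.

$11,767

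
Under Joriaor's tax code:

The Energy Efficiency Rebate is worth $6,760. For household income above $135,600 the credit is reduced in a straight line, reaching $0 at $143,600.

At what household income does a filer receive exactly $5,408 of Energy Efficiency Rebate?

$137,200

$5,408 is 5,408/6,760 of the full $6,760, so 1,352/6,760 of the $8,000 range has been used: income = $135,600 + $8,000 × 1,352/6,760 = $137,200.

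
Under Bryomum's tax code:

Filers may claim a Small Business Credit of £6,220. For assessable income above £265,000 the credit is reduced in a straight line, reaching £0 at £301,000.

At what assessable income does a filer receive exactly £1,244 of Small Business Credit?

£293,800

£1,244 is 1,244/6,220 of the full £6,220, so 4,976/6,220 of the £36,000 range has been used: income = £265,000 + £36,000 × 4,976/6,220 = £293,800.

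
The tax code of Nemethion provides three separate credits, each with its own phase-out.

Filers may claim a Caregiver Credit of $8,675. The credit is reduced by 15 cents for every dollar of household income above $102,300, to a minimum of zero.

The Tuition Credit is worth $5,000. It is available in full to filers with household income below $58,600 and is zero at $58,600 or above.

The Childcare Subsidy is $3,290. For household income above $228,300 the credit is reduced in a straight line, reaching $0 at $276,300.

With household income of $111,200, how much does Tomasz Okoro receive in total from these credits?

$10,630

Caregiver Credit: 15% of the $8,900 excess over $102,300 is $1,335; credit = $8,675 − $1,335 = $7,340.
Tuition Credit: $111,200 meets or exceeds the $58,600 cutoff, so the credit is $0.
Childcare Subsidy: $111,200 is at or below the $228,300 threshold, so the full $3,290 applies.
Total: $7,340 + $0 + $3,290 = $10,630.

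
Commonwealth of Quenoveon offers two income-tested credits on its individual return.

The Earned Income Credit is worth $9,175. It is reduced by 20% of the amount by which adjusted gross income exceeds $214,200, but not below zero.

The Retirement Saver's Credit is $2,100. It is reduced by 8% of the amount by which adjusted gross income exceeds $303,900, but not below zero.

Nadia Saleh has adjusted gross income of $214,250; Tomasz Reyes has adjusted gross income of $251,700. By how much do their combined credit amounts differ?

Nadia ($214,250): Earned Income Credit: 20% of the $50 excess over $214,200 is $10; credit = $9,175 − $10 = $9,165. Retirement Saver's Credit: $214,250 is at or below the $303,900 threshold, so the full $2,100 applies. total $9,165 + $2,100 = $11,265
Tomasz ($251,700): Earned Income Credit: 20% of the $37,500 excess over $214,200 is $7,500; credit = $9,175 − $7,500 = $1,675. Retirement Saver's Credit: $251,700 is at or below the $303,900 threshold, so the full $2,100 applies. total $1,675 + $2,100 = $3,775
Difference: |$11,265 − $3,775| = $7,490.

$7,490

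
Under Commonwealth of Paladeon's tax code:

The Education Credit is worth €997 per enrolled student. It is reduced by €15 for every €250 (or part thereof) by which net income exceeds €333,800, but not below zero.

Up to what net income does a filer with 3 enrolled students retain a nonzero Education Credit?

€383,550

Full credit = 3 × €997 = €2,991.
After 199 increments the reduction is 199 × €15 = €2,985, leaving €6; one more increment wipes it out. Increment 199 ends at excess 199 × €250 = €49,750, so the highest qualifying income is €333,800 + €49,750 = €383,550.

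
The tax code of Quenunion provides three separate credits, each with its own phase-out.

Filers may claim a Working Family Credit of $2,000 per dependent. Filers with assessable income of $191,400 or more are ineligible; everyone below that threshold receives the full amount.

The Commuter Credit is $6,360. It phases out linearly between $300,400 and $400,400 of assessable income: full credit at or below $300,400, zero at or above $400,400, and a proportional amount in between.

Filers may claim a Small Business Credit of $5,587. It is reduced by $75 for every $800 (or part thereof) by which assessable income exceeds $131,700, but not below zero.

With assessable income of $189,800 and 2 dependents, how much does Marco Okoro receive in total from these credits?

Working Family Credit: base = 2 × $2,000 = $4,000. $189,800 is below the $191,400 cutoff, so the full $4,000 applies.
Commuter Credit: $189,800 is at or below the $300,400 threshold, so the full $6,360 applies.
Small Business Credit: income exceeds $131,700 by $58,100, which is 73 full-or-partial $800 increments; reduction = 73 × $75 = $5,475, leaving $112.
Total: $4,000 + $6,360 + $112 = $10,472.

$10,472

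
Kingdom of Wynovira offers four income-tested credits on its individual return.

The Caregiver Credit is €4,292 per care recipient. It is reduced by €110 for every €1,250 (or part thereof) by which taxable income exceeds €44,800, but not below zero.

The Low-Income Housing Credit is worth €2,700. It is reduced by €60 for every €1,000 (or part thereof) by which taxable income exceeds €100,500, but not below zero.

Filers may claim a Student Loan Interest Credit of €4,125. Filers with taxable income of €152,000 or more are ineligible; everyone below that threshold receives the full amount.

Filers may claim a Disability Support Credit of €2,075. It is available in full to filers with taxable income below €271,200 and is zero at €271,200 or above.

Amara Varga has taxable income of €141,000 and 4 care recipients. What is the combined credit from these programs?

€15,138

Caregiver Credit: base = 4 × €4,292 = €17,168. income exceeds €44,800 by €96,200, which is 77 full-or-partial €1,250 increments; reduction = 77 × €110 = €8,470, leaving €8,698.
Low-Income Housing Credit: income exceeds €100,500 by €40,500, which is 41 full-or-partial €1,000 increments; reduction = 41 × €60 = €2,460, leaving €240.
Student Loan Interest Credit: €141,000 is below the €152,000 cutoff, so the full €4,125 applies.
Disability Support Credit: €141,000 is below the €271,200 cutoff, so the full €2,075 applies.
Total: €8,698 + €240 + €4,125 + €2,075 = €15,138.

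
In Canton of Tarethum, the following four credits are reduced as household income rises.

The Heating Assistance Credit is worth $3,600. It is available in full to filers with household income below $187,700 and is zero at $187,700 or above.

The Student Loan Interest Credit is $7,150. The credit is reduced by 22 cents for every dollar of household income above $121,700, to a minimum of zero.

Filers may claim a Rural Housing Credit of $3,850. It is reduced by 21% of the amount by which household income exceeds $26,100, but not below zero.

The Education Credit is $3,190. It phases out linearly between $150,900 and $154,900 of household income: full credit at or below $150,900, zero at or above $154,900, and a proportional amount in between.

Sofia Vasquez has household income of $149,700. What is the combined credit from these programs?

Heating Assistance Credit: $149,700 is below the $187,700 cutoff, so the full $3,600 applies.
Student Loan Interest Credit: 22% of the $28,000 excess over $121,700 is $6,160; credit = $7,150 − $6,160 = $990.
Rural Housing Credit: 21% of the $123,600 excess over $26,100 is $25,956 ≥ base, so the credit is $0.
Education Credit: $149,700 is at or below the $150,900 threshold, so the full $3,190 applies.
Total: $3,600 + $990 + $0 + $3,190 = $7,780.

$7,780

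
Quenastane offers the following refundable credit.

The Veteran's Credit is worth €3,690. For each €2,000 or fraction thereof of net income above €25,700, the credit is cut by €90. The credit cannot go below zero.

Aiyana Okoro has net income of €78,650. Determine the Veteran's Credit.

€1,260

Veteran's Credit: income exceeds €25,700 by €52,950, which is 27 full-or-partial €2,000 increments; reduction = 27 × €90 = €2,430, leaving €1,260.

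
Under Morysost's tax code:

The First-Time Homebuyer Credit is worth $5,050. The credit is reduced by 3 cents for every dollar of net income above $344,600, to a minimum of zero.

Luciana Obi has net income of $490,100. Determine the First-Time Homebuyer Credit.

First-Time Homebuyer Credit: 3% of the $145,500 excess over $344,600 is $4,365; credit = $5,050 − $4,365 = $685.

$685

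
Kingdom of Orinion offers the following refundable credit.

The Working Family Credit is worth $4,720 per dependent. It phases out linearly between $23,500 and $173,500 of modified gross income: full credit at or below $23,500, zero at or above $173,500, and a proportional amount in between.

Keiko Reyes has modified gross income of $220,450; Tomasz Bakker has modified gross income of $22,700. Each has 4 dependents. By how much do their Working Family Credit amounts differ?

$18,880

Keiko ($220,450): Working Family Credit: base = 4 × $4,720 = $18,880. $220,450 is at or above $173,500, so the credit is $0.
Tomasz ($22,700): Working Family Credit: base = 4 × $4,720 = $18,880. $22,700 is at or below the $23,500 threshold, so the full $18,880 applies.
Difference: |$0 − $18,880| = $18,880.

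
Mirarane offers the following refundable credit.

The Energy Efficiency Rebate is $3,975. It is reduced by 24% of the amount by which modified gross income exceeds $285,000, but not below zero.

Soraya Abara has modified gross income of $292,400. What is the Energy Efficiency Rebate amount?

Energy Efficiency Rebate: 24% of the $7,400 excess over $285,000 is $1,776; credit = $3,975 − $1,776 = $2,199.

$2,199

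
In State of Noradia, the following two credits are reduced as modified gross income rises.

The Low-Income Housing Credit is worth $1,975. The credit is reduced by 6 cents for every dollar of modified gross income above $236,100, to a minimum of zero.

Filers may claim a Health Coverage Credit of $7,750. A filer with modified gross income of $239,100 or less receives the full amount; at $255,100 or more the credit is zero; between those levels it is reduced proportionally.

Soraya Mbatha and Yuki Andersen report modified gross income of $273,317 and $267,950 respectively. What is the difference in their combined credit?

$64

Soraya ($273,317): Low-Income Housing Credit: 6% of the $37,217 excess over $236,100 is $2,233.02 ≥ base, so the credit is $0. Health Coverage Credit: $273,317 is at or above $255,100, so the credit is $0. total $0 + $0 = $0
Yuki ($267,950): Low-Income Housing Credit: 6% of the $31,850 excess over $236,100 is $1,911; credit = $1,975 − $1,911 = $64. Health Coverage Credit: $267,950 is at or above $255,100, so the credit is $0. total $64 + $0 = $64
Difference: |$0 − $64| = $64.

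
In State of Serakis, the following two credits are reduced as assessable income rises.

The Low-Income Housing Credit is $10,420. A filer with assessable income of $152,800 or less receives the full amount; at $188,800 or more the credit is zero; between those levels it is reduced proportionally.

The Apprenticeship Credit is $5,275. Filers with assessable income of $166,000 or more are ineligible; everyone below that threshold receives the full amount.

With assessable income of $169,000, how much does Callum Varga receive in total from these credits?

Low-Income Housing Credit: $169,000 is $16,200 into a $36,000 phase-out range, leaving 19,800/36,000 of the credit: $10,420 × 19,800/36,000 = $5,731.
Apprenticeship Credit: $169,000 meets or exceeds the $166,000 cutoff, so the credit is $0.
Total: $5,731 + $0 = $5,731.

$5,731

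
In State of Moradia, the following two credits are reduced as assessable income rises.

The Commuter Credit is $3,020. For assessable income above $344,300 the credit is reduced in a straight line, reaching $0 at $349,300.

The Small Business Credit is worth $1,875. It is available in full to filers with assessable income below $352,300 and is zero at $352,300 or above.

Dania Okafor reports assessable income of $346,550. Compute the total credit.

Commuter Credit: $346,550 is $2,250 into a $5,000 phase-out range, leaving 2,750/5,000 of the credit: $3,020 × 2,750/5,000 = $1,661.
Small Business Credit: $346,550 is below the $352,300 cutoff, so the full $1,875 applies.
Total: $1,661 + $1,875 = $3,536.

$3,536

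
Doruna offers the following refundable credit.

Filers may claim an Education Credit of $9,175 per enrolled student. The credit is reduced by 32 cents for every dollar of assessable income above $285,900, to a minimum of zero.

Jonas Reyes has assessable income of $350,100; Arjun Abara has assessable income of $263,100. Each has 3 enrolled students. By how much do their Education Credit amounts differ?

Jonas ($350,100): Education Credit: base = 3 × $9,175 = $27,525. 32% of the $64,200 excess over $285,900 is $20,544; credit = $27,525 − $20,544 = $6,981.
Arjun ($263,100): Education Credit: base = 3 × $9,175 = $27,525. $263,100 is at or below the $285,900 threshold, so the full $27,525 applies.
Difference: |$6,981 − $27,525| = $20,544.

$20,544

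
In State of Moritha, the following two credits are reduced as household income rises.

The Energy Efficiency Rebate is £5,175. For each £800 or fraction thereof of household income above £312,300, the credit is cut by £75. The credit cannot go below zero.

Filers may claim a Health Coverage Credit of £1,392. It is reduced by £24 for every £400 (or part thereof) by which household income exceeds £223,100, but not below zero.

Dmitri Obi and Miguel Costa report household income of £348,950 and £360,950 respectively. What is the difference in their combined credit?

£1,125

Dmitri (£348,950): Energy Efficiency Rebate: income exceeds £312,300 by £36,650, which is 46 full-or-partial £800 increments; reduction = 46 × £75 = £3,450, leaving £1,725. Health Coverage Credit: income exceeds £223,100 by £125,850 → 315 increments × £24 = £7,560 ≥ base, so the credit is £0. total £1,725 + £0 = £1,725
Miguel (£360,950): Energy Efficiency Rebate: income exceeds £312,300 by £48,650, which is 61 full-or-partial £800 increments; reduction = 61 × £75 = £4,575, leaving £600. Health Coverage Credit: income exceeds £223,100 by £137,850 → 345 increments × £24 = £8,280 ≥ base, so the credit is £0. total £600 + £0 = £600
Difference: |£1,725 − £600| = £1,125.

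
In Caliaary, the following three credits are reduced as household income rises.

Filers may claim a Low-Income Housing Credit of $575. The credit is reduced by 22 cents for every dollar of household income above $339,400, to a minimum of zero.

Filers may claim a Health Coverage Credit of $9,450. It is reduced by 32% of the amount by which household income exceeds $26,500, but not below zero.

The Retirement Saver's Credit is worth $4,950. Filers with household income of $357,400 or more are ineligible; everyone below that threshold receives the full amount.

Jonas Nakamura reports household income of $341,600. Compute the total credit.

$5,041

Low-Income Housing Credit: 22% of the $2,200 excess over $339,400 is $484; credit = $575 − $484 = $91.
Health Coverage Credit: 32% of the $315,100 excess over $26,500 is $100,832 ≥ base, so the credit is $0.
Retirement Saver's Credit: $341,600 is below the $357,400 cutoff, so the full $4,950 applies.
Total: $91 + $0 + $4,950 = $5,041.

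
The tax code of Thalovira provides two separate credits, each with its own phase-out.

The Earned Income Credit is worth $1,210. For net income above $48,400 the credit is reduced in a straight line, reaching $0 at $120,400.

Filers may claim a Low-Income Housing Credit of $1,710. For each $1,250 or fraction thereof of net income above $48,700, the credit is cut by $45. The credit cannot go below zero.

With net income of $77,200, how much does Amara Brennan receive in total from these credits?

$1,401

Earned Income Credit: $77,200 is $28,800 into a $72,000 phase-out range, leaving 43,200/72,000 of the credit: $1,210 × 43,200/72,000 = $726.
Low-Income Housing Credit: income exceeds $48,700 by $28,500, which is 23 full-or-partial $1,250 increments; reduction = 23 × $45 = $1,035, leaving $675.
Total: $726 + $675 = $1,401.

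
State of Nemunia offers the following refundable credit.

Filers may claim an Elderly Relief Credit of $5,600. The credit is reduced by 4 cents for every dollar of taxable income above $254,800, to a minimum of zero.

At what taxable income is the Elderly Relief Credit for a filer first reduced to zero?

The credit falls by 4% of each dollar above $254,800, so it reaches zero when the excess is $5,600 / 4% = $140,000: income = $254,800 + $140,000 = $394,800.

$394,800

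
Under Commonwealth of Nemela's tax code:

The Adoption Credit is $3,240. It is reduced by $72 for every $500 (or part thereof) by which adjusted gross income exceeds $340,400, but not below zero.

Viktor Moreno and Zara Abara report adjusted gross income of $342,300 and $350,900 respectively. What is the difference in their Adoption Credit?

$1,224

Viktor ($342,300): Adoption Credit: income exceeds $340,400 by $1,900, which is 4 full-or-partial $500 increments; reduction = 4 × $72 = $288, leaving $2,952.
Zara ($350,900): Adoption Credit: income exceeds $340,400 by $10,500, which is 21 full-or-partial $500 increments; reduction = 21 × $72 = $1,512, leaving $1,728.
Difference: |$2,952 − $1,728| = $1,224.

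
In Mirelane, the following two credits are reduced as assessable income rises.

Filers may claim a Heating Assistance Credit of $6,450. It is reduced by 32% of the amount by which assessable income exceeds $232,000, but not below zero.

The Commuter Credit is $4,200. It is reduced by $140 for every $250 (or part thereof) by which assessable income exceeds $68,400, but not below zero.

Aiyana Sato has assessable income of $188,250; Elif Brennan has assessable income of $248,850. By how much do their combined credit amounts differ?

Aiyana ($188,250): Heating Assistance Credit: $188,250 is at or below the $232,000 threshold, so the full $6,450 applies. Commuter Credit: income exceeds $68,400 by $119,850 → 480 increments × $140 = $67,200 ≥ base, so the credit is $0. total $6,450 + $0 = $6,450
Elif ($248,850): Heating Assistance Credit: 32% of the $16,850 excess over $232,000 is $5,392; credit = $6,450 − $5,392 = $1,058. Commuter Credit: income exceeds $68,400 by $180,450 → 722 increments × $140 = $101,080 ≥ base, so the credit is $0. total $1,058 + $0 = $1,058
Difference: |$6,450 − $1,058| = $5,392.

$5,392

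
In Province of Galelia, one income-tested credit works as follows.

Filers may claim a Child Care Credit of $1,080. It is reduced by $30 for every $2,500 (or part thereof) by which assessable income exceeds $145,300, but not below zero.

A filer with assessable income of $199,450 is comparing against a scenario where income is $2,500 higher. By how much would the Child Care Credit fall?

At $199,450 — income exceeds $145,300 by $54,150, which is 22 full-or-partial $2,500 increments; reduction = 22 × $30 = $660, leaving $420.
At $201,950 — income exceeds $145,300 by $56,650, which is 23 full-or-partial $2,500 increments; reduction = 23 × $30 = $690, leaving $390.
Lost: $420 − $390 = $30.

$30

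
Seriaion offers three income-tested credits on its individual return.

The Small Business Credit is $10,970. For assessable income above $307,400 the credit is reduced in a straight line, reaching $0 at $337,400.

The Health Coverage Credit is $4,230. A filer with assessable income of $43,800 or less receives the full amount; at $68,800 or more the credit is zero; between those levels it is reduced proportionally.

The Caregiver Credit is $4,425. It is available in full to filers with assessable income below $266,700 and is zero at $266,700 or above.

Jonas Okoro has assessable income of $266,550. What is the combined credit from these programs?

Small Business Credit: $266,550 is at or below the $307,400 threshold, so the full $10,970 applies.
Health Coverage Credit: $266,550 is at or above $68,800, so the credit is $0.
Caregiver Credit: $266,550 is below the $266,700 cutoff, so the full $4,425 applies.
Total: $10,970 + $0 + $4,425 = $15,395.

$15,395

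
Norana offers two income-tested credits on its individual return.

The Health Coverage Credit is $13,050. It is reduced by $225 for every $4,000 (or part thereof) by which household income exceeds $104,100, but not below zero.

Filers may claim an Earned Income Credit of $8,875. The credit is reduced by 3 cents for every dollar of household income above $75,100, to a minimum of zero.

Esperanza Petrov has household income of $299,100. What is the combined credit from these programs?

$4,180

Health Coverage Credit: income exceeds $104,100 by $195,000, which is 49 full-or-partial $4,000 increments; reduction = 49 × $225 = $11,025, leaving $2,025.
Earned Income Credit: 3% of the $224,000 excess over $75,100 is $6,720; credit = $8,875 − $6,720 = $2,155.
Total: $2,025 + $2,155 = $4,180.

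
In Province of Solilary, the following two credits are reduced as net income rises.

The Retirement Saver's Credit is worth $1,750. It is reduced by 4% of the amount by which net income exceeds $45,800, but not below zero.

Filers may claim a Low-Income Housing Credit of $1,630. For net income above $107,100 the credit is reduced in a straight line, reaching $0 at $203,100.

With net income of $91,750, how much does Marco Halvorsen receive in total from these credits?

$1,630

Retirement Saver's Credit: 4% of the $45,950 excess over $45,800 is $1,838 ≥ base, so the credit is $0.
Low-Income Housing Credit: $91,750 is at or below the $107,100 threshold, so the full $1,630 applies.
Total: $0 + $1,630 = $1,630.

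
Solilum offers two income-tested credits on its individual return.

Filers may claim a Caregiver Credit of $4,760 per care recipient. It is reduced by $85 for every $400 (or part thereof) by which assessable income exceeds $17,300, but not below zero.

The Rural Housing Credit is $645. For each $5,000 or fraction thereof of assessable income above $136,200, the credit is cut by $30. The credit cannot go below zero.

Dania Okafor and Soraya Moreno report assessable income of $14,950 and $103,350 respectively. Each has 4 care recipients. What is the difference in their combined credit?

Dania ($14,950): Caregiver Credit: base = 4 × $4,760 = $19,040. $14,950 is at or below the $17,300 threshold, so the full $19,040 applies. Rural Housing Credit: $14,950 is at or below the $136,200 threshold, so the full $645 applies. total $19,040 + $645 = $19,685
Soraya ($103,350): Caregiver Credit: base = 4 × $4,760 = $19,040. income exceeds $17,300 by $86,050, which is 216 full-or-partial $400 increments; reduction = 216 × $85 = $18,360, leaving $680. Rural Housing Credit: $103,350 is at or below the $136,200 threshold, so the full $645 applies. total $680 + $645 = $1,325
Difference: |$19,685 − $1,325| = $18,360.

$18,360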